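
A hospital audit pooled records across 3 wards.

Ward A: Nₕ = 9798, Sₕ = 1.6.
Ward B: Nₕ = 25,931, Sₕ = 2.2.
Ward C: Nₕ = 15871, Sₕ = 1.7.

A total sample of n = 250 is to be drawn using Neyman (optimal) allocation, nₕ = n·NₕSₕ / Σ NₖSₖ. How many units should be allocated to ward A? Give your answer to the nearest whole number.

Σ NₕSₕ = 9798·1.6 + 25931·2.2 + 15871·1.7 = 99705.7.
Share for A: 15676.8/99705.7 = 0.15723.
n_A = 250 × 0.15723 = 39.308... → 39.

39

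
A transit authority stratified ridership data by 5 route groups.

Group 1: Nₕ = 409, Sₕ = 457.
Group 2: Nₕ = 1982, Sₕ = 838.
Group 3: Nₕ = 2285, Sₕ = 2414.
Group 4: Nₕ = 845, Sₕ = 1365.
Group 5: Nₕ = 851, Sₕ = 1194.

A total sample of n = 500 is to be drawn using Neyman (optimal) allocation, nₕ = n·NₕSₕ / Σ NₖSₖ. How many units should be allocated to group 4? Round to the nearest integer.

60

Σ NₕSₕ = 409·457 + 1982·838 + 2285·2414 + 845·1365 + 851·1194 = 9533338.
Share for 4: 1153425/9533338 = 0.12099.
n_4 = 500 × 0.12099 = 60.494... → 60.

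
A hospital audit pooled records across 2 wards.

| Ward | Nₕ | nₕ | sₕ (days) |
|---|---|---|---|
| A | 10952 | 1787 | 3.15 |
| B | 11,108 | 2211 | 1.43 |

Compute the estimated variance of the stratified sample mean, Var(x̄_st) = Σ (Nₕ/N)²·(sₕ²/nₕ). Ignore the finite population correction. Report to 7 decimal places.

0.0016031

N = 22060; Wₕ = Nₕ/N.
ward A: (10952/22060)²·3.15²/1787 = 0.0013685870
ward B: (11108/22060)²·1.43²/2211 = 0.0002345007
Sum = 0.0016030877 → 0.0016031.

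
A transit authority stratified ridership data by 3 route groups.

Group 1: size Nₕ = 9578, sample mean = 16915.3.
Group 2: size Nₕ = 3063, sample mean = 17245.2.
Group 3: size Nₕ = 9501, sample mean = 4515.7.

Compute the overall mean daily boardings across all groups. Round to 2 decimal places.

11640.34

N = 9578 + 3063 + 9501 = 22142.
The stratified mean weights each stratum mean by its population share Nₕ/N.
Σ Nₕx̄ₕ = 9578·16915.3 + 3063·17245.2 + 9501·4515.7 = 162014743.4 + 52822047.6 + 42903665.7 = 257740456.7.
Divide by N: 257740456.7 / 22142 = 11640.3422... → 11640.34.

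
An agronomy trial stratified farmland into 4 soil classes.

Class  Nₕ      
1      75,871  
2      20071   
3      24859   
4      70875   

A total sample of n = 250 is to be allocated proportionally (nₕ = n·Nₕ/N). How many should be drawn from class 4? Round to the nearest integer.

92

Share of class 4 = 70875/191676 = 0.36976.
Allocate 250 × 0.36976 = 92.441... → 92.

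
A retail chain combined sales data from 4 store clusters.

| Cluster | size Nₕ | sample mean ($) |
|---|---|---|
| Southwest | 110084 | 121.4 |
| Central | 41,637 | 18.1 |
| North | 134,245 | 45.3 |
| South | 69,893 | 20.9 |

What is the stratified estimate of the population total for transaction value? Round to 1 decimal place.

Southwest: 110084·121.4 = 13364197.6
Central: 41637·18.1 = 753629.7
North: 134245·45.3 = 6081298.5
South: 69893·20.9 = 1460763.7
τ̂ = Σ Nₕx̄ₕ = 21659889.5.

21659889.5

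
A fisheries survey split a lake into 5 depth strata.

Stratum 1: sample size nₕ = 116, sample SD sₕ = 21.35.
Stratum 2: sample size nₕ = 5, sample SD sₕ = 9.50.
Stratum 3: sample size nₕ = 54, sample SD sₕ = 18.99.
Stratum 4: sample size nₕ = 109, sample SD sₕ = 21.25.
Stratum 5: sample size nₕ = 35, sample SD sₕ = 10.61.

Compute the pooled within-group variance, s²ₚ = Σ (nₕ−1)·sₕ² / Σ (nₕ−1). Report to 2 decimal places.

1: (116−1)·21.35² = 115·455.8225 = 52419.5875
2: (5−1)·9.50² = 4·90.25 = 361
3: (54−1)·18.99² = 53·360.6201 = 19112.8653
4: (109−1)·21.25² = 108·451.5625 = 48768.75
5: (35−1)·10.61² = 34·112.5721 = 3827.4514
Numerator = 124489.6542; denominator = Σ(nₕ−1) = 314.
s²ₚ = 124489.6542/314 = 396.4639... → 396.46.

396.46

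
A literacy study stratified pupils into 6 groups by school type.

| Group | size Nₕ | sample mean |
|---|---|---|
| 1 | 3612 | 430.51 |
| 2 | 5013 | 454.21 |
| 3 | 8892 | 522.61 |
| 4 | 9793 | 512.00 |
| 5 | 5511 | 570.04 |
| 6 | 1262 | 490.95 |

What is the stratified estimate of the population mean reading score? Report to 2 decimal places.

506.24

N = 34083; weights Wₕ = Nₕ/N = (0.1060, 0.1471, 0.2609, 0.2873, 0.1617, 0.0370).
x̄_st = Σ Wₕ·x̄ₕ = 0.1060·430.51 + 0.1471·454.21 + 0.2609·522.61 + 0.2873·512.00 + 0.1617·570.04 + 0.0370·490.95 ≈ 506.2374...
→ 506.24.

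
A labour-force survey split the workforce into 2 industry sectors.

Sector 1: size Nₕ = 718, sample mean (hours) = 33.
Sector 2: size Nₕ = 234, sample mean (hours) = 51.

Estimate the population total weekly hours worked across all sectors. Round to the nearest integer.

35628

1: 718·33 = 23694
2: 234·51 = 11934
τ̂ = Σ Nₕx̄ₕ = 35628.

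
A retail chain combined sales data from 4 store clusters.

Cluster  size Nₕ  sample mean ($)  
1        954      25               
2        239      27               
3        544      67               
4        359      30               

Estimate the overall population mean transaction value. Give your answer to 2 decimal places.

x̄_st = (Σ Nₕx̄ₕ) / (Σ Nₕ) = (954·25 + 239·27 + 544·67 + 359·30) / 2096
= 77521 / 2096 = 36.9852... → 36.99.

36.99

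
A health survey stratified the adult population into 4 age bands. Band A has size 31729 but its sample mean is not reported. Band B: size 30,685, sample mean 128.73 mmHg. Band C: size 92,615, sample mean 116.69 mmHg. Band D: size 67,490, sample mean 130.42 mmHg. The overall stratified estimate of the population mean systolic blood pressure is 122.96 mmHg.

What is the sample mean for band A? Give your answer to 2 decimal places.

119.81

Σ Nₕx̄ₕ = N·μ, so 31729·x̄_A = 222519·122.96 − (30685·128.73 + 92615·116.69 + 67490·130.42).
= 27360936.24 − 23559370.2 = 3801566.04.
x̄_A = 3801566.04 / 31729 = 119.8136... → 119.81.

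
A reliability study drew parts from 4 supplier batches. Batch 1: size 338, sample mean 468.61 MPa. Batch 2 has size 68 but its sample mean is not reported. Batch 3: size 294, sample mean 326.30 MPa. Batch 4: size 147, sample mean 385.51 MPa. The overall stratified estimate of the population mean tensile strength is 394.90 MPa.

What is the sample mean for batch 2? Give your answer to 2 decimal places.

Σ Nₕx̄ₕ = N·μ, so 68·x̄_2 = 847·394.90 − (338·468.61 + 294·326.30 + 147·385.51).
= 334480.3 − 310992.35 = 23487.95.
x̄_2 = 23487.95 / 68 = 345.4110... → 345.41.

345.41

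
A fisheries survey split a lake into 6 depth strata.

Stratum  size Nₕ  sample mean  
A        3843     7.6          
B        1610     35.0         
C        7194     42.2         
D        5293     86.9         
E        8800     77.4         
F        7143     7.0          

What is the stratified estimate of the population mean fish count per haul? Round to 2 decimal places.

N = 3843 + 1610 + 7194 + 5293 + 8800 + 7143 = 33883.
Overall mean = Σ (Nₕ/N)·x̄ₕ — weight by population share, not a simple average.
Σ Nₕx̄ₕ = 3843·7.6 + 1610·35.0 + 7194·42.2 + 5293·86.9 + 8800·77.4 + 7143·7.0 = 29206.8 + 56350 + 303586.8 + 459961.7 + 681120 + 50001 = 1580226.3.
Divide by N: 1580226.3 / 33883 = 46.6377... → 46.64.

46.64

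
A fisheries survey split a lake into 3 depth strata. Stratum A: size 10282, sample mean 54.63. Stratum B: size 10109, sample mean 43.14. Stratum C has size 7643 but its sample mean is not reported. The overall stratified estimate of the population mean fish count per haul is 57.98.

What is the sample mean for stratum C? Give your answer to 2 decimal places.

N = 10282 + 10109 + 7643 = 28034.
Overall total = μ·N = 57.98·28034 = 1625411.32.
Subtract the known strata: 10282·54.63 + 10109·43.14 = 997807.92.
Remaining total for stratum C: 1625411.32 − 997807.92 = 627603.4.
Divide by its size: 627603.4 / 7643 = 82.1148... → 82.11.

82.11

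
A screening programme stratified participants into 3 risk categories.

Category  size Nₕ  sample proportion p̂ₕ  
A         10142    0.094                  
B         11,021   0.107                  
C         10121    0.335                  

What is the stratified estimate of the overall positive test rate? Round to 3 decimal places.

Wₕ = Nₕ/N with N = 31284: 0.3242, 0.3523, 0.3235.
p̂_st = 0.3242·0.094 + 0.3523·0.107 + 0.3235·0.335 ≈ 0.17655... → 0.177.

0.177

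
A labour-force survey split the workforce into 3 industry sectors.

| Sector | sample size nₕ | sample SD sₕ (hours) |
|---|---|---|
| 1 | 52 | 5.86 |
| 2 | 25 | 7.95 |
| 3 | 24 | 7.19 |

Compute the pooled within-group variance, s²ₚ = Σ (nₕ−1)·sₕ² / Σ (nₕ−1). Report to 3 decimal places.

45.482

Degrees of freedom: 51 + 24 + 23 = 98.
Σ(nₕ−1)sₕ² = 51·34.3396 + 24·63.2025 + 23·51.6961 = 4457.1899.
s²ₚ = 4457.1899 / 98 = 45.48153... → 45.482.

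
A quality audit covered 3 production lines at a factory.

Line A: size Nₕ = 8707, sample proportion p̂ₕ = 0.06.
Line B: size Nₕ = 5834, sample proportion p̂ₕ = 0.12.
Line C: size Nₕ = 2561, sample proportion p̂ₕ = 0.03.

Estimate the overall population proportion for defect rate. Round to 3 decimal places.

0.076

Wₕ = Nₕ/N with N = 17102: 0.5091, 0.3411, 0.1497.
p̂_st = 0.5091·0.06 + 0.3411·0.12 + 0.1497·0.03 ≈ 0.07598... → 0.076.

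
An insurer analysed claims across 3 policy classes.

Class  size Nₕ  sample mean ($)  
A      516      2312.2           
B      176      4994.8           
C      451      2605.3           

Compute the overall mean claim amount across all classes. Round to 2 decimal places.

2840.92

x̄_st = (Σ Nₕx̄ₕ) / (Σ Nₕ) = (516·2312.2 + 176·4994.8 + 451·2605.3) / 1143
= 3247170.3 / 1143 = 2840.9189... → 2840.92.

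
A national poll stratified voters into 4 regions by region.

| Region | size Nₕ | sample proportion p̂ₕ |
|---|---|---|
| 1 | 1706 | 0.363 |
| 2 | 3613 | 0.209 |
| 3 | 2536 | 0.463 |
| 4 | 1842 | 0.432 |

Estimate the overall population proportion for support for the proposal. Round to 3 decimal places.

N = 1706 + 3613 + 2536 + 1842 = 9697.
Overall proportion = Σ (Nₕ/N)·p̂ₕ.
Σ Nₕp̂ₕ = 619.278 + 755.117 + 1174.168 + 795.744 = 3344.307.
3344.307 / 9697 = 0.34488... → 0.345.

0.345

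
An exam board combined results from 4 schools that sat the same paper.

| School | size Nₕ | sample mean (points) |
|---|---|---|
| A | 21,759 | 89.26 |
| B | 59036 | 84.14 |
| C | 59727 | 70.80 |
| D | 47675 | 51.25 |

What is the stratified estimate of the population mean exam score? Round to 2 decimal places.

72.17

N = 188197; weights Wₕ = Nₕ/N = (0.1156, 0.3137, 0.3174, 0.2533).
x̄_st = Σ Wₕ·x̄ₕ = 0.1156·89.26 + 0.3137·84.14 + 0.3174·70.80 + 0.2533·51.25 ≈ 72.1665...
→ 72.17.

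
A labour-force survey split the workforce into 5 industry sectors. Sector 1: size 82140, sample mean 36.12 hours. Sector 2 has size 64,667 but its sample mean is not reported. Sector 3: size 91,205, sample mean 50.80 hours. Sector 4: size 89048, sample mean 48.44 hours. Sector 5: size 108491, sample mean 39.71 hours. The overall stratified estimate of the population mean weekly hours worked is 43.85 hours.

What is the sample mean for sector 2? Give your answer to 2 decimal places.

44.49

N = 82140 + 64667 + 91205 + 89048 + 108491 = 435551.
Overall total = μ·N = 43.85·435551 = 19098911.35.
Subtract the known strata: 82140·36.12 + 91205·50.80 + 89048·48.44 + 108491·39.71 = 16221773.53.
Remaining total for sector 2: 19098911.35 − 16221773.53 = 2877137.82.
Divide by its size: 2877137.82 / 64667 = 44.4916... → 44.49.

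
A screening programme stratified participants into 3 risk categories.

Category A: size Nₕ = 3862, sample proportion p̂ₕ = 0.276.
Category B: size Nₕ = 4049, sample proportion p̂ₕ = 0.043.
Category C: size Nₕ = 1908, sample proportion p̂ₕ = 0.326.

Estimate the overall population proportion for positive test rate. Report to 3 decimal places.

Wₕ = Nₕ/N with N = 9819: 0.3933, 0.4124, 0.1943.
p̂_st = 0.3933·0.276 + 0.4124·0.043 + 0.1943·0.326 ≈ 0.18964... → 0.190.

0.190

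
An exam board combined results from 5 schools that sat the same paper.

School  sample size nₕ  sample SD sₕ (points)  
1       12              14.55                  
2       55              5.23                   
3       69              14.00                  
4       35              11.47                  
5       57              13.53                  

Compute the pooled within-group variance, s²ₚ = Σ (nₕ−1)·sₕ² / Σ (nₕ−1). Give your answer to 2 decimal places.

Degrees of freedom: 11 + 54 + 68 + 34 + 56 = 223.
Σ(nₕ−1)sₕ² = 11·211.7025 + 54·27.3529 + 68·196 + 34·131.5609 + 56·183.0609 = 31858.2651.
s²ₚ = 31858.2651 / 223 = 142.8622... → 142.86.

142.86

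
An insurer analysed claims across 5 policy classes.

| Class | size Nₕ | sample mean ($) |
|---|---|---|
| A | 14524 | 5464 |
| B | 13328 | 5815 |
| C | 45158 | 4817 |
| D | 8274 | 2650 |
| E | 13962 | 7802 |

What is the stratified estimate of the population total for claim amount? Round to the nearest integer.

505245166

Population total = Σ Nₕ·x̄ₕ (each stratum's size times its mean).
14524·5464 + 13328·5815 + 45158·4817 + 8274·2650 + 13962·7802 = 79359136 + 77502320 + 217526086 + 21926100 + 108931524 = 505245166.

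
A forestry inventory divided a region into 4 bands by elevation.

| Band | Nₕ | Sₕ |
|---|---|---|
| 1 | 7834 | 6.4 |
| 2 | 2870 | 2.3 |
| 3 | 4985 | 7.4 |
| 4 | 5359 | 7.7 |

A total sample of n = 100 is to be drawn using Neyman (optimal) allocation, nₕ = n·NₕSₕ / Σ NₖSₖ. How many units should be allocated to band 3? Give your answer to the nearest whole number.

Σ NₕSₕ = 7834·6.4 + 2870·2.3 + 4985·7.4 + 5359·7.7 = 134891.9.
Share for 3: 36889/134891.9 = 0.27347.
n_3 = 100 × 0.27347 = 27.347... → 27.

27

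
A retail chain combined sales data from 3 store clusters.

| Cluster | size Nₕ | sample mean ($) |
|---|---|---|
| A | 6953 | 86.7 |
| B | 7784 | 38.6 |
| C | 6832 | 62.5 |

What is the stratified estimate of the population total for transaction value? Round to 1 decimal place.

A: 6953·86.7 = 602825.1
B: 7784·38.6 = 300462.4
C: 6832·62.5 = 427000
τ̂ = Σ Nₕx̄ₕ = 1330287.5.

1330287.5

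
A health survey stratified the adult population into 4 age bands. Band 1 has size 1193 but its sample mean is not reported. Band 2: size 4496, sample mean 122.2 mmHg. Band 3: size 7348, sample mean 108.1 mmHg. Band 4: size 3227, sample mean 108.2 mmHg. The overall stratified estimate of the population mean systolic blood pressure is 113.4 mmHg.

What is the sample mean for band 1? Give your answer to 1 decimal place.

Σ Nₕx̄ₕ = N·μ, so 1193·x̄_1 = 16264·113.4 − (4496·122.2 + 7348·108.1 + 3227·108.2).
= 1844337.6 − 1692891.4 = 151446.2.
x̄_1 = 151446.2 / 1193 = 126.946... → 126.9.

126.9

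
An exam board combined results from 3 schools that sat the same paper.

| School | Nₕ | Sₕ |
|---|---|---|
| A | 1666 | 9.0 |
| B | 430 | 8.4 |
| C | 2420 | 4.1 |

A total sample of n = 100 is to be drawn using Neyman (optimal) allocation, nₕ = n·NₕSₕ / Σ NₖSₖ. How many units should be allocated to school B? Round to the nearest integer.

Σ NₕSₕ = 1666·9.0 + 430·8.4 + 2420·4.1 = 28528.
Share for B: 3612/28528 = 0.12661.
n_B = 100 × 0.12661 = 12.661... → 13.

13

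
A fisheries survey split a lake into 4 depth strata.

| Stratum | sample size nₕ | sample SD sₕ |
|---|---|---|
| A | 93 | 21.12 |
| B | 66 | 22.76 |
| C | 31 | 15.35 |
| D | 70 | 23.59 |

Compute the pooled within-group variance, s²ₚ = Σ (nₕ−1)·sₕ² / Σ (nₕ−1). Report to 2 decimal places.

A: (93−1)·21.12² = 92·446.0544 = 41037.0048
B: (66−1)·22.76² = 65·518.0176 = 33671.144
C: (31−1)·15.35² = 30·235.6225 = 7068.675
D: (70−1)·23.59² = 69·556.4881 = 38397.6789
Numerator = 120174.5027; denominator = Σ(nₕ−1) = 256.
s²ₚ = 120174.5027/256 = 469.4317... → 469.43.

469.43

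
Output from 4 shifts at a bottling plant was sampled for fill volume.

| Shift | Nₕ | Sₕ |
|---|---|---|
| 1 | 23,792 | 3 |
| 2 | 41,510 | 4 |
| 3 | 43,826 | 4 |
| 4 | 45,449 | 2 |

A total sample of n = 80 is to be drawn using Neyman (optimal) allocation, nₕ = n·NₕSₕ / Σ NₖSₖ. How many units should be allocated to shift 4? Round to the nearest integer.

14

1: NₕSₕ = 23792·3 = 71376
2: NₕSₕ = 41510·4 = 166040
3: NₕSₕ = 43826·4 = 175304
4: NₕSₕ = 45449·2 = 90898
Σ NₕSₕ = 503618.
n_4 = 80·90898/503618 = 14.439... → 14.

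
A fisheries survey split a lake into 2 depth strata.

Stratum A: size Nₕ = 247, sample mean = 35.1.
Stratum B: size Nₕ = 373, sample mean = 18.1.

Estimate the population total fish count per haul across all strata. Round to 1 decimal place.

15421.0

Population total = Σ Nₕ·x̄ₕ (each stratum's size times its mean).
247·35.1 + 373·18.1 = 8669.7 + 6751.3 = 15421.0.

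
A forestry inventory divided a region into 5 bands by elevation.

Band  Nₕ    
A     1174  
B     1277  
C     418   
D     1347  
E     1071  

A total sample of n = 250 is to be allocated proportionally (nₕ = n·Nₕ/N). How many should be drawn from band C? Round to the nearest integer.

N = 1174 + 1277 + 418 + 1347 + 1071 = 5287.
n_C = 250·418/5287 = 19.765... → 20.

20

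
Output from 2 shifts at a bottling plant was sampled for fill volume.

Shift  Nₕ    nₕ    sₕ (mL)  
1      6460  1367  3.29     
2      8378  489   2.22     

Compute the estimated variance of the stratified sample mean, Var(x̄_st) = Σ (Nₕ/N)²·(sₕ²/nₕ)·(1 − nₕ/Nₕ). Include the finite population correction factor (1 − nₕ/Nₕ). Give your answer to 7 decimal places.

0.0042088

N = 14838; Wₕ = Nₕ/N.
shift 1: (6460/14838)²·3.29²/1367·(1 − 1367/6460) = 0.0011832561
shift 2: (8378/14838)²·2.22²/489·(1 − 489/8378) = 0.0030255802
Sum = 0.0042088363 → 0.0042088.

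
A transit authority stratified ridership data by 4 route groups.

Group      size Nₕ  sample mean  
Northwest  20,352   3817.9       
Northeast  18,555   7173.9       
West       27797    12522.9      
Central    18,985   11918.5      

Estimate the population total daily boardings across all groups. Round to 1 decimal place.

Estimate total by summing Nₕ·x̄ₕ over strata.
20352·3817.9 + 18555·7173.9 + 27797·12522.9 + 18985·11918.5 = 77701900.8 + 133111714.5 + 348099051.3 + 226272722.5 = 785185389.1.

785185389.1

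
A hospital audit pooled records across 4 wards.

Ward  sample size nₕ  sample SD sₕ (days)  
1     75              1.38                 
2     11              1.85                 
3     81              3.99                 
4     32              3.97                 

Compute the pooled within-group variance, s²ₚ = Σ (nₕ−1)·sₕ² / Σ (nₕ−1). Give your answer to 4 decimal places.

1: (75−1)·1.38² = 74·1.9044 = 140.9256
2: (11−1)·1.85² = 10·3.4225 = 34.225
3: (81−1)·3.99² = 80·15.9201 = 1273.608
4: (32−1)·3.97² = 31·15.7609 = 488.5879
Numerator = 1937.3465; denominator = Σ(nₕ−1) = 195.
s²ₚ = 1937.3465/195 = 9.935110... → 9.9351.

9.9351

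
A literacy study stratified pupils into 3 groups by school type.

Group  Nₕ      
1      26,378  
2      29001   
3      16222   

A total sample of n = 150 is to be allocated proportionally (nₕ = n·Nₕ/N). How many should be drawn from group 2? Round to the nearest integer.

Share of group 2 = 29001/71601 = 0.40504.
Allocate 150 × 0.40504 = 60.755... → 61.

61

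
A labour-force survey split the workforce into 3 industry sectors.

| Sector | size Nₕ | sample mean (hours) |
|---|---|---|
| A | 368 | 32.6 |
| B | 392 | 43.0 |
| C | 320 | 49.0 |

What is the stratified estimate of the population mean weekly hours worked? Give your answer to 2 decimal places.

x̄_st = (Σ Nₕx̄ₕ) / (Σ Nₕ) = (368·32.6 + 392·43.0 + 320·49.0) / 1080
= 44532.8 / 1080 = 41.2341... → 41.23.

41.23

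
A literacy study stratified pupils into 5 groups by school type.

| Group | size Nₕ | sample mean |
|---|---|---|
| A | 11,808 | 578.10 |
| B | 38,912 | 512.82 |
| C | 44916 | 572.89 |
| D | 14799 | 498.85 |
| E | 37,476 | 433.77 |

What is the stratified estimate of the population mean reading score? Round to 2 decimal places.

514.85

x̄_st = (Σ Nₕx̄ₕ) / (Σ Nₕ) = (11808·578.10 + 38912·512.82 + 44916·572.89 + 14799·498.85 + 37476·433.77) / 147911
= 76151429.55 / 147911 = 514.8463... → 514.85.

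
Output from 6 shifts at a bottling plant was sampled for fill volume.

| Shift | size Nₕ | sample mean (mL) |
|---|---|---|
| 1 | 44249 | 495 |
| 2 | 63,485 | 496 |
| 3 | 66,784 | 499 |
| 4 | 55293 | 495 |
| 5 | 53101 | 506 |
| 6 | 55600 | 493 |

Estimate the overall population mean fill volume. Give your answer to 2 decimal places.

497.37

N = 338512; weights Wₕ = Nₕ/N = (0.1307, 0.1875, 0.1973, 0.1633, 0.1569, 0.1642).
x̄_st = Σ Wₕ·x̄ₕ = 0.1307·495 + 0.1875·496 + 0.1973·499 + 0.1633·495 + 0.1569·506 + 0.1642·493 ≈ 497.3737...
→ 497.37.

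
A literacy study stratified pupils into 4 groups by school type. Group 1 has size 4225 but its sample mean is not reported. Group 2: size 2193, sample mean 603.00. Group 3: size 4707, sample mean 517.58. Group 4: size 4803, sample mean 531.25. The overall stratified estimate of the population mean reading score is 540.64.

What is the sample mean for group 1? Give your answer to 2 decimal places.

544.64

N = 4225 + 2193 + 4707 + 4803 = 15928.
Overall total = μ·N = 540.64·15928 = 8611313.92.
Subtract the known strata: 2193·603.00 + 4707·517.58 + 4803·531.25 = 6310221.81.
Remaining total for group 1: 8611313.92 − 6310221.81 = 2301092.11.
Divide by its size: 2301092.11 / 4225 = 544.6372... → 544.64.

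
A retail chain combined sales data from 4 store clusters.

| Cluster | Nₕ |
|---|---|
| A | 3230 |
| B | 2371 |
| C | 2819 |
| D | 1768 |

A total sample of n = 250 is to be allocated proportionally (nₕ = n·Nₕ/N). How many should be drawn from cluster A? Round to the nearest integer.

79

Share of cluster A = 3230/10188 = 0.31704.
Allocate 250 × 0.31704 = 79.260... → 79.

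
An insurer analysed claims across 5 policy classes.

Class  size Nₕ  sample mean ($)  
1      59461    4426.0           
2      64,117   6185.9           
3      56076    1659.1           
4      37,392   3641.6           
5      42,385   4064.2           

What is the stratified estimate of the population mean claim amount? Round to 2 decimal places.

N = 259431; weights Wₕ = Nₕ/N = (0.2292, 0.2471, 0.2161, 0.1441, 0.1634).
x̄_st = Σ Wₕ·x̄ₕ = 0.2292·4426.0 + 0.2471·6185.9 + 0.2161·1659.1 + 0.1441·3641.6 + 0.1634·4064.2 ≈ 4090.7187...
→ 4090.72.

4090.72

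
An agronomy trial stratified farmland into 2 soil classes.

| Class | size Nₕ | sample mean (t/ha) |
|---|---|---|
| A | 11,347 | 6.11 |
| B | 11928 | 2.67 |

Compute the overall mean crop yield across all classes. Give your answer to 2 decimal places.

N = 11347 + 11928 = 23275.
Overall mean = Σ (Nₕ/N)·x̄ₕ — weight by population share, not a simple average.
Σ Nₕx̄ₕ = 11347·6.11 + 11928·2.67 = 69330.17 + 31847.76 = 101177.93.
Divide by N: 101177.93 / 23275 = 4.3471... → 4.35.

4.35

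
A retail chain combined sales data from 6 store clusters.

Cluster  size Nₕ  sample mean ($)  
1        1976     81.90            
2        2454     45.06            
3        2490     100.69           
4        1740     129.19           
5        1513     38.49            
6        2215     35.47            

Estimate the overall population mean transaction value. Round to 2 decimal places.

71.42

x̄_st = (Σ Nₕx̄ₕ) / (Σ Nₕ) = (1976·81.90 + 2454·45.06 + 2490·100.69 + 1740·129.19 + 1513·38.49 + 2215·35.47) / 12388
= 884721.76 / 12388 = 71.4176... → 71.42.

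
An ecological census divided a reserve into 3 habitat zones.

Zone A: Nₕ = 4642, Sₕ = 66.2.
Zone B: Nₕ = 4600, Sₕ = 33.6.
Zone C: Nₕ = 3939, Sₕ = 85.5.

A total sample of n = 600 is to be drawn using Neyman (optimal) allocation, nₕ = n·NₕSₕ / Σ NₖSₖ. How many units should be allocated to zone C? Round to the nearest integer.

253

Σ NₕSₕ = 4642·66.2 + 4600·33.6 + 3939·85.5 = 798644.9.
Share for C: 336784.5/798644.9 = 0.42169.
n_C = 600 × 0.42169 = 253.017... → 253.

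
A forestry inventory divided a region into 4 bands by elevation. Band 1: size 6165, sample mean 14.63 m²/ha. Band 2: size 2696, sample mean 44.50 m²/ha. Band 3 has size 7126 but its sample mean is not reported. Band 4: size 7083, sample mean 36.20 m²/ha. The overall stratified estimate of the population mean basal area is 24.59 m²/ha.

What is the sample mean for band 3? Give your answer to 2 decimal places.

14.13

Σ Nₕx̄ₕ = N·μ, so 7126·x̄_3 = 23070·24.59 − (6165·14.63 + 2696·44.50 + 7083·36.20).
= 567291.3 − 466570.55 = 100720.75.
x̄_3 = 100720.75 / 7126 = 14.1343... → 14.13.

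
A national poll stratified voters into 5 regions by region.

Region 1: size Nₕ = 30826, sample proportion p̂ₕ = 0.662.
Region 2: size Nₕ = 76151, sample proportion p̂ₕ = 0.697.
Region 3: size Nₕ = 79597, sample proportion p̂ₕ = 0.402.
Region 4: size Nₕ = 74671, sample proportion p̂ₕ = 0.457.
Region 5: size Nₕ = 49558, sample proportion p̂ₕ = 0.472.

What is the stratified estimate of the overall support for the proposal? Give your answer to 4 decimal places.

0.5244

N = 30826 + 76151 + 79597 + 74671 + 49558 = 310803.
Overall proportion = Σ (Nₕ/N)·p̂ₕ.
Σ Nₕp̂ₕ = 20406.812 + 53077.247 + 31997.994 + 34124.647 + 23391.376 = 162998.076.
162998.076 / 310803 = 0.524442... → 0.5244.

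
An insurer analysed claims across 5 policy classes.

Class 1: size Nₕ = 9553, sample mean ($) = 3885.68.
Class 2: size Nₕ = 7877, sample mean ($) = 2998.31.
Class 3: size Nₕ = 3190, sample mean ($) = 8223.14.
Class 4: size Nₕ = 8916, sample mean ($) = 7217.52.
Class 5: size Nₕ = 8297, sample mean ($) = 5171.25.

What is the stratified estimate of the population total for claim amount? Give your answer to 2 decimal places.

194226675.08

1: 9553·3885.68 = 37119901.04
2: 7877·2998.31 = 23617687.87
3: 3190·8223.14 = 26231816.6
4: 8916·7217.52 = 64351408.32
5: 8297·5171.25 = 42905861.25
τ̂ = Σ Nₕx̄ₕ = 194226675.08.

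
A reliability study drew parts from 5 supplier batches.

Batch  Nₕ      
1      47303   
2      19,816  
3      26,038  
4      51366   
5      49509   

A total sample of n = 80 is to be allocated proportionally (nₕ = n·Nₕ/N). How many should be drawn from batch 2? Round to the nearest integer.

N = 47303 + 19816 + 26038 + 51366 + 49509 = 194032.
n_2 = 80·19816/194032 = 8.170... → 8.

8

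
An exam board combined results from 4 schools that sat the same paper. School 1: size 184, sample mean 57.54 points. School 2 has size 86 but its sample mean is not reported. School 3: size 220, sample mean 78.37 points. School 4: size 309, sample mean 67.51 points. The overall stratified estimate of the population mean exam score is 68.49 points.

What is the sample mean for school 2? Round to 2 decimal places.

70.16

N = 184 + 86 + 220 + 309 = 799.
Overall total = μ·N = 68.49·799 = 54723.51.
Subtract the known strata: 184·57.54 + 220·78.37 + 309·67.51 = 48689.35.
Remaining total for school 2: 54723.51 − 48689.35 = 6034.16.
Divide by its size: 6034.16 / 86 = 70.1647... → 70.16.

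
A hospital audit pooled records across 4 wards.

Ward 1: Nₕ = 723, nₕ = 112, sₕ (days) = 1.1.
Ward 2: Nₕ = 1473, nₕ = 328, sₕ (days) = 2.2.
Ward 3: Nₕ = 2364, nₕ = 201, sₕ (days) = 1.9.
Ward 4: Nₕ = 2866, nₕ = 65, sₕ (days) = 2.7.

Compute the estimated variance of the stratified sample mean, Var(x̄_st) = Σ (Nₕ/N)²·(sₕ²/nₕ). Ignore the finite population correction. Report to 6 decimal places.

N = 7426. Term for each stratum: Wₕ²sₕ²/nₕ.
Var(x̄_st) = 0.000102408 + 0.000580587 + 0.001820104 + 0.016705391 = 0.019208490 → 0.019208.

0.019208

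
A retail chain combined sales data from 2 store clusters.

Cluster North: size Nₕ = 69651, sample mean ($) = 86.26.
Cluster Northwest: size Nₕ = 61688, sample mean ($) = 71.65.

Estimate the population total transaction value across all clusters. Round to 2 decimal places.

North: 69651·86.26 = 6008095.26
Northwest: 61688·71.65 = 4419945.2
τ̂ = Σ Nₕx̄ₕ = 10428040.46.

10428040.46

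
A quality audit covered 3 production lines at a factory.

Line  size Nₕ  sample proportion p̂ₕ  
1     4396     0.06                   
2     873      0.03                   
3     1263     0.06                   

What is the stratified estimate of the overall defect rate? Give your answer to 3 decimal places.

Wₕ = Nₕ/N with N = 6532: 0.6730, 0.1336, 0.1934.
p̂_st = 0.6730·0.06 + 0.1336·0.03 + 0.1934·0.06 ≈ 0.05599... → 0.056.

0.056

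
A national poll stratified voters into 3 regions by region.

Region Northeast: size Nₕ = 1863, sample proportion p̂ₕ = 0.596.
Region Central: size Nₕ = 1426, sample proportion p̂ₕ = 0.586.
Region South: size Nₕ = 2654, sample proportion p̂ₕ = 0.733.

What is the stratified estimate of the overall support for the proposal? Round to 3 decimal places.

Wₕ = Nₕ/N with N = 5943: 0.3135, 0.2399, 0.4466.
p̂_st = 0.3135·0.596 + 0.2399·0.586 + 0.4466·0.733 ≈ 0.65478... → 0.655.

0.655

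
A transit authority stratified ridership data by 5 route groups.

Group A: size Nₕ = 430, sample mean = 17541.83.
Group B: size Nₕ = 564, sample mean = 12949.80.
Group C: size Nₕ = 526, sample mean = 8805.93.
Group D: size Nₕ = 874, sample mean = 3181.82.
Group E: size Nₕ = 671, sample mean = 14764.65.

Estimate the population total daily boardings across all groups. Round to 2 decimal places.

32166584.11

Estimate total by summing Nₕ·x̄ₕ over strata.
430·17541.83 + 564·12949.80 + 526·8805.93 + 874·3181.82 + 671·14764.65 = 7542986.9 + 7303687.2 + 4631919.18 + 2780910.68 + 9907080.15 = 32166584.11.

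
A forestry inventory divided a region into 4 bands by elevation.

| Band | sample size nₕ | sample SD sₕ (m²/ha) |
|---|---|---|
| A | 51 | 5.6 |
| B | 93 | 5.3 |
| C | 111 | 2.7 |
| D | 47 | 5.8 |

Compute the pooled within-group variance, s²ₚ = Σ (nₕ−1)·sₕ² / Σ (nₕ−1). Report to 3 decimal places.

21.818

A: (51−1)·5.6² = 50·31.36 = 1568
B: (93−1)·5.3² = 92·28.09 = 2584.28
C: (111−1)·2.7² = 110·7.29 = 801.9
D: (47−1)·5.8² = 46·33.64 = 1547.44
Numerator = 6501.62; denominator = Σ(nₕ−1) = 298.
s²ₚ = 6501.62/298 = 21.81752... → 21.818.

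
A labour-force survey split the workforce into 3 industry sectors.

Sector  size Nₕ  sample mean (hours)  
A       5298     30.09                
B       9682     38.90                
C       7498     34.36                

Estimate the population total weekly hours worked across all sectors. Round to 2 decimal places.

A: 5298·30.09 = 159416.82
B: 9682·38.90 = 376629.8
C: 7498·34.36 = 257631.28
τ̂ = Σ Nₕx̄ₕ = 793677.90.

793677.90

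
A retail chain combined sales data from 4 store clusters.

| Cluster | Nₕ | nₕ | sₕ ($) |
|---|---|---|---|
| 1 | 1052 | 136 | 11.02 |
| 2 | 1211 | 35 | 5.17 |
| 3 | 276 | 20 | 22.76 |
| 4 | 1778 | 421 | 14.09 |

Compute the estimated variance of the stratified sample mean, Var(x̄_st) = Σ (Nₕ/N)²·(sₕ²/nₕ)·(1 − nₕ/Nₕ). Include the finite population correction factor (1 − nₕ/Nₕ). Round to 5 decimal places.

N = 4317. Term for each stratum: Wₕ²sₕ²/nₕ·(1−nₕ/Nₕ).
Var(x̄_st) = 0.04617122 + 0.05835800 + 0.09819728 + 0.06105024 = 0.26377675 → 0.26378.

0.26378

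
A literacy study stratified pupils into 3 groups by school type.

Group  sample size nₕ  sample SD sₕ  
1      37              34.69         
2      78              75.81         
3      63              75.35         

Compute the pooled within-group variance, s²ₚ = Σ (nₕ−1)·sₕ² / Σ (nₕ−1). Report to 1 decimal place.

4787.8

Degrees of freedom: 36 + 77 + 62 = 175.
Σ(nₕ−1)sₕ² = 36·1203.3961 + 77·5747.1561 + 62·5677.6225 = 837865.8743.
s²ₚ = 837865.8743 / 175 = 4787.805... → 4787.8.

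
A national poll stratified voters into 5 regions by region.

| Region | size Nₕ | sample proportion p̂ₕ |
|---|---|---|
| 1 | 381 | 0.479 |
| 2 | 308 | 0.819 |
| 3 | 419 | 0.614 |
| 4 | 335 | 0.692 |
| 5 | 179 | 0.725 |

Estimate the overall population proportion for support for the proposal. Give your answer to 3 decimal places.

N = 381 + 308 + 419 + 335 + 179 = 1622.
Overall proportion = Σ (Nₕ/N)·p̂ₕ.
Σ Nₕp̂ₕ = 182.499 + 252.252 + 257.266 + 231.82 + 129.775 = 1053.612.
1053.612 / 1622 = 0.64958... → 0.650.

0.650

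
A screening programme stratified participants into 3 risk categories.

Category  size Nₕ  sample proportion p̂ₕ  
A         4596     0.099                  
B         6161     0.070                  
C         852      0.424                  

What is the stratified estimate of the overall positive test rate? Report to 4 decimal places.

Wₕ = Nₕ/N with N = 11609: 0.3959, 0.5307, 0.0734.
p̂_st = 0.3959·0.099 + 0.5307·0.070 + 0.0734·0.424 ≈ 0.107462... → 0.1075.

0.1075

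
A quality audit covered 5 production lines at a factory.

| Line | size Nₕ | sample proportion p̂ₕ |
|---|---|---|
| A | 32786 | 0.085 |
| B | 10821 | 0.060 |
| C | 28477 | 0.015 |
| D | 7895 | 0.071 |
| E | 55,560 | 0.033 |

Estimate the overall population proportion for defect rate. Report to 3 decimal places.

N = 32786 + 10821 + 28477 + 7895 + 55560 = 135539.
Overall proportion = Σ (Nₕ/N)·p̂ₕ.
Σ Nₕp̂ₕ = 2786.81 + 649.26 + 427.155 + 560.545 + 1833.48 = 6257.25.
6257.25 / 135539 = 0.04617... → 0.046.

0.046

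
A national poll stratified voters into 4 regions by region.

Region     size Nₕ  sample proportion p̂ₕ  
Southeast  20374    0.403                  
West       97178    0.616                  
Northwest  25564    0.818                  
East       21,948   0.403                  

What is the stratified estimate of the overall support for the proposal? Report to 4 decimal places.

0.5927

N = 20374 + 97178 + 25564 + 21948 = 165064.
Overall proportion = Σ (Nₕ/N)·p̂ₕ.
Σ Nₕp̂ₕ = 8210.722 + 59861.648 + 20911.352 + 8845.044 = 97828.766.
97828.766 / 165064 = 0.592672... → 0.5927.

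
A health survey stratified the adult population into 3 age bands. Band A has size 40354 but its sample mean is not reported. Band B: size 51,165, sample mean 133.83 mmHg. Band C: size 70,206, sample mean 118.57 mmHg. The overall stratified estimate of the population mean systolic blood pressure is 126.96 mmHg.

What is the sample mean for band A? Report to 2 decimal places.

Σ Nₕx̄ₕ = N·μ, so 40354·x̄_A = 161725·126.96 − (51165·133.83 + 70206·118.57).
= 20532606 − 15171737.37 = 5360868.63.
x̄_A = 5360868.63 / 40354 = 132.8460... → 132.85.

132.85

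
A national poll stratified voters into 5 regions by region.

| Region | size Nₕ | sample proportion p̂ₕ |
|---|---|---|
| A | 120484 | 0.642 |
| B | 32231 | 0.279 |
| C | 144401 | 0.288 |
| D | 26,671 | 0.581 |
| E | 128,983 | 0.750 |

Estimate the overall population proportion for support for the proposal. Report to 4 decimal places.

0.5304

N = 120484 + 32231 + 144401 + 26671 + 128983 = 452770.
Overall proportion = Σ (Nₕ/N)·p̂ₕ.
Σ Nₕp̂ₕ = 77350.728 + 8992.449 + 41587.488 + 15495.851 + 96737.25 = 240163.766.
240163.766 / 452770 = 0.530432... → 0.5304.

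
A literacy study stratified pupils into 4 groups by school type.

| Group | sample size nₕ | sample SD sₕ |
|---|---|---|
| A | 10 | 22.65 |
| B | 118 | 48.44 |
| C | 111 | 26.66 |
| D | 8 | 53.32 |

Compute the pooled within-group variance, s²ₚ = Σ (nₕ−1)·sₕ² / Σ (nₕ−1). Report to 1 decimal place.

Degrees of freedom: 9 + 117 + 110 + 7 = 243.
Σ(nₕ−1)sₕ² = 9·513.0225 + 117·2346.4336 + 110·710.7556 + 7·2843.0224 = 377234.2065.
s²ₚ = 377234.2065 / 243 = 1552.404... → 1552.4.

1552.4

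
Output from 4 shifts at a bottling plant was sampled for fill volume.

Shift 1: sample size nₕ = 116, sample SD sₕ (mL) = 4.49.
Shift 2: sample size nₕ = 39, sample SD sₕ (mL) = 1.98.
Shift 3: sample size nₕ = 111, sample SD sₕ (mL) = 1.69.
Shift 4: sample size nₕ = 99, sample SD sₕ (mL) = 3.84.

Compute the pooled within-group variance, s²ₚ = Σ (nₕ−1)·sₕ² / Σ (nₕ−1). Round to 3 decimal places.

Degrees of freedom: 115 + 38 + 110 + 98 = 361.
Σ(nₕ−1)sₕ² = 115·20.1601 + 38·3.9204 + 110·2.8561 + 98·14.7456 = 4226.6265.
s²ₚ = 4226.6265 / 361 = 11.70811... → 11.708.

11.708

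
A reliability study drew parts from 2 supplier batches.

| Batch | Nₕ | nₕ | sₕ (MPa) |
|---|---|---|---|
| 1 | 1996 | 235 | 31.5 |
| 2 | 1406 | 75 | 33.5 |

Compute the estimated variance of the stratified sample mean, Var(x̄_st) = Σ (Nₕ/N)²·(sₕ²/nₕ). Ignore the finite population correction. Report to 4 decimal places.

4.0093

N = 3402; Wₕ = Nₕ/N.
batch 1: (1996/3402)²·31.5²/235 = 1.4534688
batch 2: (1406/3402)²·33.5²/75 = 2.5558206
Sum = 4.0092894 → 4.0093.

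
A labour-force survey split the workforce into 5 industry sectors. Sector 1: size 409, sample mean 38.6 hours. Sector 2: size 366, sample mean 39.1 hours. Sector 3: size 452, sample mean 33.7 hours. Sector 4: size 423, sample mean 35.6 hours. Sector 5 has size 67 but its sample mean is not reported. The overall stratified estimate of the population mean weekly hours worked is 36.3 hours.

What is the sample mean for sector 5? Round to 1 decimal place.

N = 409 + 366 + 452 + 423 + 67 = 1717.
Overall total = μ·N = 36.3·1717 = 62327.1.
Subtract the known strata: 409·38.6 + 366·39.1 + 452·33.7 + 423·35.6 = 60389.2.
Remaining total for sector 5: 62327.1 − 60389.2 = 1937.9.
Divide by its size: 1937.9 / 67 = 28.924... → 28.9.

28.9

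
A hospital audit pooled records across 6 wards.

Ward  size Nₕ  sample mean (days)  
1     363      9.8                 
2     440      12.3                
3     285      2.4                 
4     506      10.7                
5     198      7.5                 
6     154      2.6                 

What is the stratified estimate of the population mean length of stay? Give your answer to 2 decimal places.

8.71

N = 363 + 440 + 285 + 506 + 198 + 154 = 1946.
Weight each subgroup mean by Nₕ/N and sum.
Σ Nₕx̄ₕ = 363·9.8 + 440·12.3 + 285·2.4 + 506·10.7 + 198·7.5 + 154·2.6 = 3557.4 + 5412 + 684 + 5414.2 + 1485 + 400.4 = 16953.
Divide by N: 16953 / 1946 = 8.7117... → 8.71.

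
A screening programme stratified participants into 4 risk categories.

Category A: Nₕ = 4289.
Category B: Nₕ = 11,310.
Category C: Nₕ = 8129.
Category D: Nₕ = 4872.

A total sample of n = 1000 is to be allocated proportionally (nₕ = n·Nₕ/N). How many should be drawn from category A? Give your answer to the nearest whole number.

150

Share of category A = 4289/28600 = 0.14997.
Allocate 1000 × 0.14997 = 149.965... → 150.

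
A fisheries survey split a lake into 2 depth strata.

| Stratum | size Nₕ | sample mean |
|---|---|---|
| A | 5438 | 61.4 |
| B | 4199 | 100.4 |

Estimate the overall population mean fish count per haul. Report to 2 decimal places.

78.39

N = 9637; weights Wₕ = Nₕ/N = (0.5643, 0.4357).
x̄_st = Σ Wₕ·x̄ₕ = 0.5643·61.4 + 0.4357·100.4 ≈ 78.3929...
→ 78.39.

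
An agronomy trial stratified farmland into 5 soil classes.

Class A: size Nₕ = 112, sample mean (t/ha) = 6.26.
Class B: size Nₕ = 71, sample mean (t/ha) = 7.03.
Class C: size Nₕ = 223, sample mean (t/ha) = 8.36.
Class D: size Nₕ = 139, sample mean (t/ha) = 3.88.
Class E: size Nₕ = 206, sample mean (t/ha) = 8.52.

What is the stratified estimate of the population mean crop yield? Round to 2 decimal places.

7.14

N = 751; weights Wₕ = Nₕ/N = (0.1491, 0.0945, 0.2969, 0.1851, 0.2743).
x̄_st = Σ Wₕ·x̄ₕ = 0.1491·6.26 + 0.0945·7.03 + 0.2969·8.36 + 0.1851·3.88 + 0.2743·8.52 ≈ 7.1358...
→ 7.14.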